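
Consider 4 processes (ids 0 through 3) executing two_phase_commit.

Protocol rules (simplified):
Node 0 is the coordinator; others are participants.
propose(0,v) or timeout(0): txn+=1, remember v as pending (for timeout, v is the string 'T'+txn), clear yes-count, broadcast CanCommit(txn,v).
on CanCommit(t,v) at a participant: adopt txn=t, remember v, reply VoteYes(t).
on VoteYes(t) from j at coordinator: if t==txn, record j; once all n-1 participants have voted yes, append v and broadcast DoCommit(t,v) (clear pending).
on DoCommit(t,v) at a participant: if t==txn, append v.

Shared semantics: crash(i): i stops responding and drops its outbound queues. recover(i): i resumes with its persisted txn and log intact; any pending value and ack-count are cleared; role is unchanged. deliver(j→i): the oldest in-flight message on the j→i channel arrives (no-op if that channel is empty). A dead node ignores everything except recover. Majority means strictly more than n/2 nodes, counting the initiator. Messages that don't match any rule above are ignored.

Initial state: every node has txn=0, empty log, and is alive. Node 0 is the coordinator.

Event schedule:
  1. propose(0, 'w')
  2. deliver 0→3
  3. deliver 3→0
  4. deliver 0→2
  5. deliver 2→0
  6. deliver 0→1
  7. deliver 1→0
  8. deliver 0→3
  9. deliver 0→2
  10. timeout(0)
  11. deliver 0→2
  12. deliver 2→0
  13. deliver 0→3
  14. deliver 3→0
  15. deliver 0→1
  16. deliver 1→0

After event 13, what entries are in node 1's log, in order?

1. propose(0,'w'):  <0:coor t1 ->
2. deliver 0→3:  <3:part t1 ->
3. deliver 3→0:  nop
4. deliver 0→2:  <2:part t1 ->
5. deliver 2→0:  nop
6. deliver 0→1:  <1:part t1 ->
7. deliver 1→0:  <0:coor t1 w>
8. deliver 0→3:  <3:part t1 w>
9. deliver 0→2:  <2:part t1 w>
10. timeout(0):  <0:coor t2 w>
11. deliver 0→2:  <2:part t2 w>
12. deliver 2→0:  nop
13. deliver 0→3:  <3:part t2 w>

empty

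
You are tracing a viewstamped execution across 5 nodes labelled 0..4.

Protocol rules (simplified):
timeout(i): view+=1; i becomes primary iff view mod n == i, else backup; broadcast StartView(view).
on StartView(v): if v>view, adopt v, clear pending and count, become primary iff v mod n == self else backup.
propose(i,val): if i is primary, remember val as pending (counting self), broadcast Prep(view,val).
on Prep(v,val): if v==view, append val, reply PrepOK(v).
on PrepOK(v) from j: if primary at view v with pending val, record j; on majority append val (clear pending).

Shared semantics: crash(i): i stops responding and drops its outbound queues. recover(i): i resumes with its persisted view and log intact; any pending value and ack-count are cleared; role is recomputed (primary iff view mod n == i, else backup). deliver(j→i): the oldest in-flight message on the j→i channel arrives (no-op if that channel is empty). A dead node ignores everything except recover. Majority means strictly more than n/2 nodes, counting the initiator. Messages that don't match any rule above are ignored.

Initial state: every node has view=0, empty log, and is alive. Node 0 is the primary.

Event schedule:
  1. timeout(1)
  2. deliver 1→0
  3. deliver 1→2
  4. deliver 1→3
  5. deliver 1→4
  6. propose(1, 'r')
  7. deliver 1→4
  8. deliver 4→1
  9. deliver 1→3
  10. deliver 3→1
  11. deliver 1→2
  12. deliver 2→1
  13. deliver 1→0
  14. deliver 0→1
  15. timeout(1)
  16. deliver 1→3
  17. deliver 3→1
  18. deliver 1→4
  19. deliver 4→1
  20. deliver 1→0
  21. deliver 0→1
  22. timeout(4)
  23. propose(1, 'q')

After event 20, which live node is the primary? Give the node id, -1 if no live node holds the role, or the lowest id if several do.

-1

e1 timeout(1): 1[prim,v=1,-]
e2 deliver 1→0: 0[back,v=1,-]
e3 deliver 1→2: 2[back,v=1,-]
e4 deliver 1→3: 3[back,v=1,-]
e5 deliver 1→4: 4[back,v=1,-]
e6 propose(1,'r'): ·
e7 deliver 1→4: 4[back,v=1,r]
e8 deliver 4→1: ·
e9 deliver 1→3: 3[back,v=1,r]
e10 deliver 3→1: 1[prim,v=1,r]
e11 deliver 1→2: 2[back,v=1,r]
e12 deliver 2→1: ·
e13 deliver 1→0: 0[back,v=1,r]
e14 deliver 0→1: ·
e15 timeout(1): 1[back,v=2,r]
e16 deliver 1→3: 3[back,v=2,r]
e17 deliver 3→1: ·
e18 deliver 1→4: 4[back,v=2,r]
e19 deliver 4→1: ·
e20 deliver 1→0: 0[back,v=2,r]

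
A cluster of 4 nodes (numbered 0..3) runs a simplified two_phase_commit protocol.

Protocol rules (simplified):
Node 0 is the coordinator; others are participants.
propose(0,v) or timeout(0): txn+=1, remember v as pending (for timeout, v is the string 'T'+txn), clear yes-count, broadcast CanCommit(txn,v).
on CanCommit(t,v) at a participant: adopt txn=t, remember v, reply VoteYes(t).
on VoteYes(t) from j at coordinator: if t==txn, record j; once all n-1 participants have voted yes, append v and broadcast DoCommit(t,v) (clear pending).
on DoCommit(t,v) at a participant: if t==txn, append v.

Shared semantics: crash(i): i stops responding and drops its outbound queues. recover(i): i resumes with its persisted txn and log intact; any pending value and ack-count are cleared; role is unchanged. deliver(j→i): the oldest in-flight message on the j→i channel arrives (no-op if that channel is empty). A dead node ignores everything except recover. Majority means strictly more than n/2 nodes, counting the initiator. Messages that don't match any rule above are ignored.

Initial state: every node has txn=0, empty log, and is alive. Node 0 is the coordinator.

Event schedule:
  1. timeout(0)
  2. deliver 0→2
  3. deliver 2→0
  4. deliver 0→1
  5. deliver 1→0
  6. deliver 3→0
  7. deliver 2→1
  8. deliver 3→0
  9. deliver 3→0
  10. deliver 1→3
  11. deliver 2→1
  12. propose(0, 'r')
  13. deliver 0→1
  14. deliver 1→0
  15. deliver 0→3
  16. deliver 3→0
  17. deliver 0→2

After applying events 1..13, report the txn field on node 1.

2

[1] timeout(0) → N0(coor t1 [-])
[2] deliver 0→2 → N2(part t1 [-])
[3] deliver 2→0 → ∅
[4] deliver 0→1 → N1(part t1 [-])
[5] deliver 1→0 → ∅
[6] deliver 3→0 → ∅
[7] deliver 2→1 → ∅
[8] deliver 3→0 → ∅
[9] deliver 3→0 → ∅
[10] deliver 1→3 → ∅
[11] deliver 2→1 → ∅
[12] propose(0,'r') → N0(coor t2 [-])
[13] deliver 0→1 → N1(part t2 [-])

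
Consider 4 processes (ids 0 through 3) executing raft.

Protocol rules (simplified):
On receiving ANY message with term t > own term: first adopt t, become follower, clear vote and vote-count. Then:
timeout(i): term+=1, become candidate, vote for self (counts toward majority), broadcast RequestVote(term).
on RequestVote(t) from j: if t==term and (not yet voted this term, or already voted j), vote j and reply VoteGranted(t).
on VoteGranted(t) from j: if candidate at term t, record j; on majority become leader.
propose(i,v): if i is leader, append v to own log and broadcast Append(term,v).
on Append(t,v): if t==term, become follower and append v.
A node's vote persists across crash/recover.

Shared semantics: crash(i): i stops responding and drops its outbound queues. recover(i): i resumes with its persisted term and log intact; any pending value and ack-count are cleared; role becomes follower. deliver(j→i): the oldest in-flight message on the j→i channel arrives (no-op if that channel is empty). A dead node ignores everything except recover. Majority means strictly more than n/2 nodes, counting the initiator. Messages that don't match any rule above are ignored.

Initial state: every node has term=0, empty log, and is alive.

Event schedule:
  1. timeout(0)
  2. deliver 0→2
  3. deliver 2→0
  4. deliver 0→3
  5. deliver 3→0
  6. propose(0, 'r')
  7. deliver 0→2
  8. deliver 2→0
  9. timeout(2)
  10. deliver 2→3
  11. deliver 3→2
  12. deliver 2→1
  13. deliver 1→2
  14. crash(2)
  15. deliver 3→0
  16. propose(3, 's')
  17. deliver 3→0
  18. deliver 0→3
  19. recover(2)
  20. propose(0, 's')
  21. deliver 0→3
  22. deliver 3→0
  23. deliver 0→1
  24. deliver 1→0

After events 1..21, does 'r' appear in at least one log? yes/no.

yes

[1] timeout(0) → N0(cand t1 [-])
[2] deliver 0→2 → N2(foll t1 [-])
[3] deliver 2→0 → ∅
[4] deliver 0→3 → N3(foll t1 [-])
[5] deliver 3→0 → N0(lead t1 [-])
[6] propose(0,'r') → N0(lead t1 [r])
[7] deliver 0→2 → N2(foll t1 [r])
[8] deliver 2→0 → ∅
[9] timeout(2) → N2(cand t2 [r])
[10] deliver 2→3 → N3(foll t2 [-])
[11] deliver 3→2 → ∅
[12] deliver 2→1 → N1(foll t2 [-])
[13] deliver 1→2 → N2(lead t2 [r])
[14] crash(2) → N2(✗lead t2 [r])
[15] deliver 3→0 → ∅
[16] propose(3,'s') → ∅
[17] deliver 3→0 → ∅
[18] deliver 0→3 → ∅
[19] recover(2) → N2(foll t2 [r])
[20] propose(0,'s') → N0(lead t1 [r,s])
[21] deliver 0→3 → ∅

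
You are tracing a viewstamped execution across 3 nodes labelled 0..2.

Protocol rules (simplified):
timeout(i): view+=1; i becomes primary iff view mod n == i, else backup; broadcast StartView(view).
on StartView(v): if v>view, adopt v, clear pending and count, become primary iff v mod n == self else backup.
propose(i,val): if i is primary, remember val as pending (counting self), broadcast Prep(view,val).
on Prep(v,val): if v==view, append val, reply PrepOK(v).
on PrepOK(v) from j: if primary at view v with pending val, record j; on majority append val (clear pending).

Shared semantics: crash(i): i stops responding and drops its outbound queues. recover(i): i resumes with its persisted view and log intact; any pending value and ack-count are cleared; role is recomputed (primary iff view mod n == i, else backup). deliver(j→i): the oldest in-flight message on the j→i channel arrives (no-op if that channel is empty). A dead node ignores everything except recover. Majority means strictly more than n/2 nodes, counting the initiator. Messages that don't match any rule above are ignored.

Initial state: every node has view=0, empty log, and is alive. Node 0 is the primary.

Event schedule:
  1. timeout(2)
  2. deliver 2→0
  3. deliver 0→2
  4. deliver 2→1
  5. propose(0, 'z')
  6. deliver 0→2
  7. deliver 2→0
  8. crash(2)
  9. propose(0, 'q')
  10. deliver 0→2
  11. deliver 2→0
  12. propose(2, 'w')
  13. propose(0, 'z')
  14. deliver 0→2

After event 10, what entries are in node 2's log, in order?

[1] timeout(2) → N2(back v1 [-])
[2] deliver 2→0 → N0(back v1 [-])
[3] deliver 0→2 → ∅
[4] deliver 2→1 → N1(prim v1 [-])
[5] propose(0,'z') → ∅
[6] deliver 0→2 → ∅
[7] deliver 2→0 → ∅
[8] crash(2) → N2(✗back v1 [-])
[9] propose(0,'q') → ∅
[10] deliver 0→2 → ∅

empty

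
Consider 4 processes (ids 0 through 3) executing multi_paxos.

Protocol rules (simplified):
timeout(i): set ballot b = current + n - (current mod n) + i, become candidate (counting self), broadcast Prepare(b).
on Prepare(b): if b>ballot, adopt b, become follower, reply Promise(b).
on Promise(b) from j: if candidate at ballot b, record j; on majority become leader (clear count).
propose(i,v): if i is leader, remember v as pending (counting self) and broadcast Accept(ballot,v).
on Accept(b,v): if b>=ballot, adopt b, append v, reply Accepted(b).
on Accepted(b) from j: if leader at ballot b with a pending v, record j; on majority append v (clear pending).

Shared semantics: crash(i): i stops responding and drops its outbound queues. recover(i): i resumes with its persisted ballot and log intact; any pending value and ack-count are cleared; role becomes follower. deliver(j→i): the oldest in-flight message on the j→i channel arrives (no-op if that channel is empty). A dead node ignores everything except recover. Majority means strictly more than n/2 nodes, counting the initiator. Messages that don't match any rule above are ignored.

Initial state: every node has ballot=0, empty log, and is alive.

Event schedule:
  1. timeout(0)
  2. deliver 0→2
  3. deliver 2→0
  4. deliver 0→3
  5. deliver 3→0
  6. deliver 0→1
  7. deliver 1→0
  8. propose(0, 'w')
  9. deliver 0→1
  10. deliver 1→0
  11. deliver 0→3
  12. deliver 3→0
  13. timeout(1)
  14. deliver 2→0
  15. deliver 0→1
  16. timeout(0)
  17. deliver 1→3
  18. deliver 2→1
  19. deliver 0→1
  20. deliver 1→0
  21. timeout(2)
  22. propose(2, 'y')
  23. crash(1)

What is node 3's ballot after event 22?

1. timeout(0):  <0:cand b4 ->
2. deliver 0→2:  <2:foll b4 ->
3. deliver 2→0:  nop
4. deliver 0→3:  <3:foll b4 ->
5. deliver 3→0:  <0:lead b4 ->
6. deliver 0→1:  <1:foll b4 ->
7. deliver 1→0:  nop
8. propose(0,'w'):  nop
9. deliver 0→1:  <1:foll b4 w>
10. deliver 1→0:  nop
11. deliver 0→3:  <3:foll b4 w>
12. deliver 3→0:  <0:lead b4 w>
13. timeout(1):  <1:cand b9 w>
14. deliver 2→0:  nop
15. deliver 0→1:  nop
16. timeout(0):  <0:cand b8 w>
17. deliver 1→3:  <3:foll b9 w>
18. deliver 2→1:  nop
19. deliver 0→1:  nop
20. deliver 1→0:  <0:foll b9 w>
21. timeout(2):  <2:cand b10 ->
22. propose(2,'y'):  nop

9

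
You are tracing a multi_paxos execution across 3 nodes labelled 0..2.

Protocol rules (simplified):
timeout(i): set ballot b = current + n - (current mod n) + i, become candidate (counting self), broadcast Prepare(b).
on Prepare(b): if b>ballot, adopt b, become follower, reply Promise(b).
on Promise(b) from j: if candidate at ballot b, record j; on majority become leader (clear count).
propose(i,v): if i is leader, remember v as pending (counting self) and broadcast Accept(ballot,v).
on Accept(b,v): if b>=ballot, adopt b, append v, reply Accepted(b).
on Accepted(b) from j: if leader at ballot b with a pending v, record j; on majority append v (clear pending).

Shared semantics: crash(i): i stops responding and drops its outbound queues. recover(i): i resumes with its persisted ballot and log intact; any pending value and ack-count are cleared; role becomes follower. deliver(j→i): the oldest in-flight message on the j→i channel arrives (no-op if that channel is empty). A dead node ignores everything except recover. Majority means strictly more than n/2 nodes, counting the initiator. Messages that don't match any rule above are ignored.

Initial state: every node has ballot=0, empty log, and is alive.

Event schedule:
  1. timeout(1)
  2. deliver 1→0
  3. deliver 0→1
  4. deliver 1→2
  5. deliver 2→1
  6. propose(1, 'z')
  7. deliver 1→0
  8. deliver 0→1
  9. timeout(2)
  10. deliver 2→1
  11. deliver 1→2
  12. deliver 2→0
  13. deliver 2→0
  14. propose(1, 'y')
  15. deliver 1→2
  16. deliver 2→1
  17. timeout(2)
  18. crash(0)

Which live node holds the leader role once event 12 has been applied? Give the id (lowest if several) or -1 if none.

[1] timeout(1) → N1(cand b4 [-])
[2] deliver 1→0 → N0(foll b4 [-])
[3] deliver 0→1 → N1(lead b4 [-])
[4] deliver 1→2 → N2(foll b4 [-])
[5] deliver 2→1 → ∅
[6] propose(1,'z') → ∅
[7] deliver 1→0 → N0(foll b4 [z])
[8] deliver 0→1 → N1(lead b4 [z])
[9] timeout(2) → N2(cand b8 [-])
[10] deliver 2→1 → N1(foll b8 [z])
[11] deliver 1→2 → ∅
[12] deliver 2→0 → N0(foll b8 [z])

-1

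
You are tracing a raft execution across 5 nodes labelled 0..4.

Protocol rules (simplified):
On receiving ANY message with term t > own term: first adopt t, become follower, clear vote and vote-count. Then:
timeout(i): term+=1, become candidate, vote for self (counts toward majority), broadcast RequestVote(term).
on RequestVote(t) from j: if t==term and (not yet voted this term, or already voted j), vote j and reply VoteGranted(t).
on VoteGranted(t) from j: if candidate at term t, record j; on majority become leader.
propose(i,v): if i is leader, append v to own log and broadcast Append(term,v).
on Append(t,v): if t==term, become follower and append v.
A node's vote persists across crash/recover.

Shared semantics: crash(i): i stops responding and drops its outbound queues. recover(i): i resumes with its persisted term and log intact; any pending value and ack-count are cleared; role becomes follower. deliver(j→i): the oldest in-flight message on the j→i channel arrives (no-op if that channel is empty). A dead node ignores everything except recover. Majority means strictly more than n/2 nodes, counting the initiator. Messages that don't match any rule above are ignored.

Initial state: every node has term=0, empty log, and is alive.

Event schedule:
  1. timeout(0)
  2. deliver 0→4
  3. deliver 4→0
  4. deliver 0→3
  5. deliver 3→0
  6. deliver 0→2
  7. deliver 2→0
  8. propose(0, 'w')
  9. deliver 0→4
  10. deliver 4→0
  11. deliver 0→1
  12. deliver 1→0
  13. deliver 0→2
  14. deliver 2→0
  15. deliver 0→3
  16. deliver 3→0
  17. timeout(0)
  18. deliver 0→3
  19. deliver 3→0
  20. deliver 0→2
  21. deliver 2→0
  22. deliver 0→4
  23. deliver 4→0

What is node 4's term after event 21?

1

e1 timeout(0): 0[cand,t=1,-]
e2 deliver 0→4: 4[foll,t=1,-]
e3 deliver 4→0: ·
e4 deliver 0→3: 3[foll,t=1,-]
e5 deliver 3→0: 0[lead,t=1,-]
e6 deliver 0→2: 2[foll,t=1,-]
e7 deliver 2→0: ·
e8 propose(0,'w'): 0[lead,t=1,w]
e9 deliver 0→4: 4[foll,t=1,w]
e10 deliver 4→0: ·
e11 deliver 0→1: 1[foll,t=1,-]
e12 deliver 1→0: ·
e13 deliver 0→2: 2[foll,t=1,w]
e14 deliver 2→0: ·
e15 deliver 0→3: 3[foll,t=1,w]
e16 deliver 3→0: ·
e17 timeout(0): 0[cand,t=2,w]
e18 deliver 0→3: 3[foll,t=2,w]
e19 deliver 3→0: ·
e20 deliver 0→2: 2[foll,t=2,w]
e21 deliver 2→0: 0[lead,t=2,w]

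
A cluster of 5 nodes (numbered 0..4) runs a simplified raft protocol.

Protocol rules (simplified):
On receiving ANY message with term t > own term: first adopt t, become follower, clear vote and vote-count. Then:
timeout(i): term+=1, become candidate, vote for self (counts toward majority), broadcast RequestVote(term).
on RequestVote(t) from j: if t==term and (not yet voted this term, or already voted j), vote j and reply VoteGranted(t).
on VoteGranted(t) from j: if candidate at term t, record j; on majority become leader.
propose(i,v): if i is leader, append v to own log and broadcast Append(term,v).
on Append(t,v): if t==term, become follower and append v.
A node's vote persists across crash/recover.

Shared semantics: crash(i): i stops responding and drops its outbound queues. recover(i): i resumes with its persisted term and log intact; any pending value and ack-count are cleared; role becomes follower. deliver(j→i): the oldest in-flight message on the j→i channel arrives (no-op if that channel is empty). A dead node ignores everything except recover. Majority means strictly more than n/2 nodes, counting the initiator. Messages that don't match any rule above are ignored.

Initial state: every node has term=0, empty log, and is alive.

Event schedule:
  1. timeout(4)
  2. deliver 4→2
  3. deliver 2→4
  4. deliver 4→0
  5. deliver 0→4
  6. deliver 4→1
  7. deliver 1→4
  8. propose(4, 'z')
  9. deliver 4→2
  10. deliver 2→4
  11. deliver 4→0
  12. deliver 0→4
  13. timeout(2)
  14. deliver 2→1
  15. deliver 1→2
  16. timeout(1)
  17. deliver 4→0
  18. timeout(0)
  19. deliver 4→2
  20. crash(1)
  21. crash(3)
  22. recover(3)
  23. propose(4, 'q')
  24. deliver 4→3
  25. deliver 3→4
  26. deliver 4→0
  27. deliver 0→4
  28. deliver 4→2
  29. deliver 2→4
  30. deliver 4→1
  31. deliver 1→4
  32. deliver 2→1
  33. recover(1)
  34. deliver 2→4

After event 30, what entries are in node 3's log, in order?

e1 timeout(4): 4[cand,t=1,-]
e2 deliver 4→2: 2[foll,t=1,-]
e3 deliver 2→4: ·
e4 deliver 4→0: 0[foll,t=1,-]
e5 deliver 0→4: 4[lead,t=1,-]
e6 deliver 4→1: 1[foll,t=1,-]
e7 deliver 1→4: ·
e8 propose(4,'z'): 4[lead,t=1,z]
e9 deliver 4→2: 2[foll,t=1,z]
e10 deliver 2→4: ·
e11 deliver 4→0: 0[foll,t=1,z]
e12 deliver 0→4: ·
e13 timeout(2): 2[cand,t=2,z]
e14 deliver 2→1: 1[foll,t=2,-]
e15 deliver 1→2: ·
e16 timeout(1): 1[cand,t=3,-]
e17 deliver 4→0: ·
e18 timeout(0): 0[cand,t=2,z]
e19 deliver 4→2: ·
e20 crash(1): 1[✗cand,t=3,-]
e21 crash(3): 3[✗foll,t=0,-]
e22 recover(3): 3[foll,t=0,-]
e23 propose(4,'q'): 4[lead,t=1,z,q]
e24 deliver 4→3: 3[foll,t=1,-]
e25 deliver 3→4: ·
e26 deliver 4→0: ·
e27 deliver 0→4: 4[foll,t=2,z,q]
e28 deliver 4→2: ·
e29 deliver 2→4: ·
e30 deliver 4→1: ·

empty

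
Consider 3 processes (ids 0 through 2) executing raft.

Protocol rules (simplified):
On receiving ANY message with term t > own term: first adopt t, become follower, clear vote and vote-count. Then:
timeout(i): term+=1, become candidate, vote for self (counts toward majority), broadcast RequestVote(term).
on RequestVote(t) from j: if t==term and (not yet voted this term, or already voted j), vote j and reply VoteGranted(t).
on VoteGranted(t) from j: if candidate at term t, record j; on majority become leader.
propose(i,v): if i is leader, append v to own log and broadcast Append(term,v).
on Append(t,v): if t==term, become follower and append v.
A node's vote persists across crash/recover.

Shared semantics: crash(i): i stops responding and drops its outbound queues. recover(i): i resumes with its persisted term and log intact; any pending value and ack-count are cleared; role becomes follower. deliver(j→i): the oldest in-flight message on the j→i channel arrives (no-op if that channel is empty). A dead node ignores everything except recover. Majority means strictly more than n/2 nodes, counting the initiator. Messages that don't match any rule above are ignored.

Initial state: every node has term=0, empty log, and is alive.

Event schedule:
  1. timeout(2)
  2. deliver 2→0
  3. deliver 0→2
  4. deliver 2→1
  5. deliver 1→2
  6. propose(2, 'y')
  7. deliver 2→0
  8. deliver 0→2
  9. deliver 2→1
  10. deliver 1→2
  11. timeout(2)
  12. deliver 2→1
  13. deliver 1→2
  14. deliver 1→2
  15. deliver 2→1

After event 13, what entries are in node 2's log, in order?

y

after 1 — timeout(2): n2:cand/t1/[-]
after 2 — deliver 2→0: n0:foll/t1/[-]
after 3 — deliver 0→2: n2:lead/t1/[-]
after 4 — deliver 2→1: n1:foll/t1/[-]
after 5 — deliver 1→2: ·
after 6 — propose(2,'y'): n2:lead/t1/[y]
after 7 — deliver 2→0: n0:foll/t1/[y]
after 8 — deliver 0→2: ·
after 9 — deliver 2→1: n1:foll/t1/[y]
after 10 — deliver 1→2: ·
after 11 — timeout(2): n2:cand/t2/[y]
after 12 — deliver 2→1: n1:foll/t2/[y]
after 13 — deliver 1→2: n2:lead/t2/[y]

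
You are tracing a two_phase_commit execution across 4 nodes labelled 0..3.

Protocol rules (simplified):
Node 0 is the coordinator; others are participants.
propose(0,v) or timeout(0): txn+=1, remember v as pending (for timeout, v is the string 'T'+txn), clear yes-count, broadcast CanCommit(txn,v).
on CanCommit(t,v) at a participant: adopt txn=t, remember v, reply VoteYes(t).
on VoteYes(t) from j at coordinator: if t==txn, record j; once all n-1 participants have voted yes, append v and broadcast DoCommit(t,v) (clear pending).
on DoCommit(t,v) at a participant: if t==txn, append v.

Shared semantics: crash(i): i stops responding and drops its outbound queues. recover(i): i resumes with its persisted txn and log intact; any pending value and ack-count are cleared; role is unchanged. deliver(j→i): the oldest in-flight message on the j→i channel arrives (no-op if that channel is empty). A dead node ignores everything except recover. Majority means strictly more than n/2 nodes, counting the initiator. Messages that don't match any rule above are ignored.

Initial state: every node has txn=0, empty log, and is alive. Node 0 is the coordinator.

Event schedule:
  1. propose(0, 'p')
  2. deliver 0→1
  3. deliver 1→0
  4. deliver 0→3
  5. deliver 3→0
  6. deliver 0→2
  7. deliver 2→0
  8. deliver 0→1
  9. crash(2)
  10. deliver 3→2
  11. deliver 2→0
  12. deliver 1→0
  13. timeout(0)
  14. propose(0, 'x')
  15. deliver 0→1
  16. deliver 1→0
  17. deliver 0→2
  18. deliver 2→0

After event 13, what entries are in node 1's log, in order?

[1] propose(0,'p') → N0(coor t1 [-])
[2] deliver 0→1 → N1(part t1 [-])
[3] deliver 1→0 → ∅
[4] deliver 0→3 → N3(part t1 [-])
[5] deliver 3→0 → ∅
[6] deliver 0→2 → N2(part t1 [-])
[7] deliver 2→0 → N0(coor t1 [p])
[8] deliver 0→1 → N1(part t1 [p])
[9] crash(2) → N2(✗part t1 [-])
[10] deliver 3→2 → ∅
[11] deliver 2→0 → ∅
[12] deliver 1→0 → ∅
[13] timeout(0) → N0(coor t2 [p])

p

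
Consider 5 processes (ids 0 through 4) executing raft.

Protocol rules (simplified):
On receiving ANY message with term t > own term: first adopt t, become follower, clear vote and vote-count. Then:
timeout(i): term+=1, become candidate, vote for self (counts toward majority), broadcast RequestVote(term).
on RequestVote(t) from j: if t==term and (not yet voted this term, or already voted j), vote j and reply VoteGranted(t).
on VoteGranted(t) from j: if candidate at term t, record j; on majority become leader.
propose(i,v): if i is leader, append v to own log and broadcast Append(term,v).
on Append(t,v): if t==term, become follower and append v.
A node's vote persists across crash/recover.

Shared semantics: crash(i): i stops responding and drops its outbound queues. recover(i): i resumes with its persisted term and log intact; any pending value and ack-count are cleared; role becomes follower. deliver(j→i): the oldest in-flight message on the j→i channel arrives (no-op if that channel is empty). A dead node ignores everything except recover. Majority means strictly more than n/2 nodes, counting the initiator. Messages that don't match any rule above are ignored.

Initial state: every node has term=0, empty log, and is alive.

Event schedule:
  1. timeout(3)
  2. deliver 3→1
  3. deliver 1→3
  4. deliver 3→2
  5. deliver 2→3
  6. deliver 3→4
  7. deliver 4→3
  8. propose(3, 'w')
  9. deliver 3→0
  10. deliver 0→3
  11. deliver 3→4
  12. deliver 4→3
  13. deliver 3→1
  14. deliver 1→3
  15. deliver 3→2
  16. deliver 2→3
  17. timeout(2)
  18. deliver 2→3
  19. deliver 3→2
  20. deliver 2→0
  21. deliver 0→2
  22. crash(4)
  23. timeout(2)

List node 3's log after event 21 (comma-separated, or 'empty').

step 1 timeout(3): 3={cand,t=1,log=-}
step 2 deliver 3→1: 1={foll,t=1,log=-}
step 3 deliver 1→3: —
step 4 deliver 3→2: 2={foll,t=1,log=-}
step 5 deliver 2→3: 3={lead,t=1,log=-}
step 6 deliver 3→4: 4={foll,t=1,log=-}
step 7 deliver 4→3: —
step 8 propose(3,'w'): 3={lead,t=1,log=w}
step 9 deliver 3→0: 0={foll,t=1,log=-}
step 10 deliver 0→3: —
step 11 deliver 3→4: 4={foll,t=1,log=w}
step 12 deliver 4→3: —
step 13 deliver 3→1: 1={foll,t=1,log=w}
step 14 deliver 1→3: —
step 15 deliver 3→2: 2={foll,t=1,log=w}
step 16 deliver 2→3: —
step 17 timeout(2): 2={cand,t=2,log=w}
step 18 deliver 2→3: 3={foll,t=2,log=w}
step 19 deliver 3→2: —
step 20 deliver 2→0: 0={foll,t=2,log=-}
step 21 deliver 0→2: 2={lead,t=2,log=w}

w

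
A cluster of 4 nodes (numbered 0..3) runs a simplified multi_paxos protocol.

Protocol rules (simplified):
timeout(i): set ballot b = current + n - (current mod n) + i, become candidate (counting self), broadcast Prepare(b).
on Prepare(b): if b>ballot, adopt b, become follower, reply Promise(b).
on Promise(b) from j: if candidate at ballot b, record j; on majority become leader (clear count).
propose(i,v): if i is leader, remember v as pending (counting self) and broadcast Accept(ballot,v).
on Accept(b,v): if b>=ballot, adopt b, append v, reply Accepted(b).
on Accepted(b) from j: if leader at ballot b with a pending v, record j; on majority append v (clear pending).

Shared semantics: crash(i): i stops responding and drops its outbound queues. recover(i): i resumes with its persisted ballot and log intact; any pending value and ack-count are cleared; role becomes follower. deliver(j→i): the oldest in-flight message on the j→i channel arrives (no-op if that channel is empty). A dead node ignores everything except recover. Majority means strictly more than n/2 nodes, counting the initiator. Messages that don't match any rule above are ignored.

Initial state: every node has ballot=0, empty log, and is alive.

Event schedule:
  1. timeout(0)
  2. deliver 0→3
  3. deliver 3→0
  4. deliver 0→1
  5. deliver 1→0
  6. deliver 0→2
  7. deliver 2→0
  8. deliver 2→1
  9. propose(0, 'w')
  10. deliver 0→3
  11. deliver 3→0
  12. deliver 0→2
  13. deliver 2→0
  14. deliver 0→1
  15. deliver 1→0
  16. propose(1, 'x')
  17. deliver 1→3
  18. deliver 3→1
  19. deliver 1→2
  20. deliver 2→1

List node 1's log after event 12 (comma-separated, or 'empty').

empty

after 1 — timeout(0): n0:cand/b4/[-]
after 2 — deliver 0→3: n3:foll/b4/[-]
after 3 — deliver 3→0: ·
after 4 — deliver 0→1: n1:foll/b4/[-]
after 5 — deliver 1→0: n0:lead/b4/[-]
after 6 — deliver 0→2: n2:foll/b4/[-]
after 7 — deliver 2→0: ·
after 8 — deliver 2→1: ·
after 9 — propose(0,'w'): ·
after 10 — deliver 0→3: n3:foll/b4/[w]
after 11 — deliver 3→0: ·
after 12 — deliver 0→2: n2:foll/b4/[w]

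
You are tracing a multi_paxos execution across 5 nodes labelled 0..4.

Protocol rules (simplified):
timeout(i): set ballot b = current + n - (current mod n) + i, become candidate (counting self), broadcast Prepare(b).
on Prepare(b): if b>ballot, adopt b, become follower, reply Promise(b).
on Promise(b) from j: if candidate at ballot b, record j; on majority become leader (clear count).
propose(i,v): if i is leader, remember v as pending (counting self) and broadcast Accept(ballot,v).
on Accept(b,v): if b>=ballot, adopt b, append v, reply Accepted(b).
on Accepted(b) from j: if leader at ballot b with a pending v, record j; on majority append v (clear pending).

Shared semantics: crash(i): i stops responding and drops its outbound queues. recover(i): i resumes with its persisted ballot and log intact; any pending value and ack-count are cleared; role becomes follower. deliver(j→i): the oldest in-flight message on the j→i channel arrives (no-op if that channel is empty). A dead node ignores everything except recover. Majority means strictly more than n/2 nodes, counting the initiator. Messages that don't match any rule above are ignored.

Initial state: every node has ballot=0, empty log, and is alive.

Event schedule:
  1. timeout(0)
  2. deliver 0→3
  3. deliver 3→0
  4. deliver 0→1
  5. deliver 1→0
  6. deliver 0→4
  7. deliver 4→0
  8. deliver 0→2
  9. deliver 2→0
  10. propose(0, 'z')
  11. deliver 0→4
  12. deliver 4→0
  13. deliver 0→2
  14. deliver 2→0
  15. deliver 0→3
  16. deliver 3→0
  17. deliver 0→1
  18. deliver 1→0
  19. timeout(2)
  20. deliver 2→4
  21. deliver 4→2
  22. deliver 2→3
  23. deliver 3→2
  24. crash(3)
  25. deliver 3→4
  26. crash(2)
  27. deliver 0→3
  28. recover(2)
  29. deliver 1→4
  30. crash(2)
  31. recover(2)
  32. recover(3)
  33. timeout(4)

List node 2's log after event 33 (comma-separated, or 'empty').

1. timeout(0):  <0:cand b5 ->
2. deliver 0→3:  <3:foll b5 ->
3. deliver 3→0:  nop
4. deliver 0→1:  <1:foll b5 ->
5. deliver 1→0:  <0:lead b5 ->
6. deliver 0→4:  <4:foll b5 ->
7. deliver 4→0:  nop
8. deliver 0→2:  <2:foll b5 ->
9. deliver 2→0:  nop
10. propose(0,'z'):  nop
11. deliver 0→4:  <4:foll b5 z>
12. deliver 4→0:  nop
13. deliver 0→2:  <2:foll b5 z>
14. deliver 2→0:  <0:lead b5 z>
15. deliver 0→3:  <3:foll b5 z>
16. deliver 3→0:  nop
17. deliver 0→1:  <1:foll b5 z>
18. deliver 1→0:  nop
19. timeout(2):  <2:cand b12 z>
20. deliver 2→4:  <4:foll b12 z>
21. deliver 4→2:  nop
22. deliver 2→3:  <3:foll b12 z>
23. deliver 3→2:  <2:lead b12 z>
24. crash(3):  <3:✗foll b12 z>
25. deliver 3→4:  nop
26. crash(2):  <2:✗lead b12 z>
27. deliver 0→3:  nop
28. recover(2):  <2:foll b12 z>
29. deliver 1→4:  nop
30. crash(2):  <2:✗foll b12 z>
31. recover(2):  <2:foll b12 z>
32. recover(3):  <3:foll b12 z>
33. timeout(4):  <4:cand b19 z>

z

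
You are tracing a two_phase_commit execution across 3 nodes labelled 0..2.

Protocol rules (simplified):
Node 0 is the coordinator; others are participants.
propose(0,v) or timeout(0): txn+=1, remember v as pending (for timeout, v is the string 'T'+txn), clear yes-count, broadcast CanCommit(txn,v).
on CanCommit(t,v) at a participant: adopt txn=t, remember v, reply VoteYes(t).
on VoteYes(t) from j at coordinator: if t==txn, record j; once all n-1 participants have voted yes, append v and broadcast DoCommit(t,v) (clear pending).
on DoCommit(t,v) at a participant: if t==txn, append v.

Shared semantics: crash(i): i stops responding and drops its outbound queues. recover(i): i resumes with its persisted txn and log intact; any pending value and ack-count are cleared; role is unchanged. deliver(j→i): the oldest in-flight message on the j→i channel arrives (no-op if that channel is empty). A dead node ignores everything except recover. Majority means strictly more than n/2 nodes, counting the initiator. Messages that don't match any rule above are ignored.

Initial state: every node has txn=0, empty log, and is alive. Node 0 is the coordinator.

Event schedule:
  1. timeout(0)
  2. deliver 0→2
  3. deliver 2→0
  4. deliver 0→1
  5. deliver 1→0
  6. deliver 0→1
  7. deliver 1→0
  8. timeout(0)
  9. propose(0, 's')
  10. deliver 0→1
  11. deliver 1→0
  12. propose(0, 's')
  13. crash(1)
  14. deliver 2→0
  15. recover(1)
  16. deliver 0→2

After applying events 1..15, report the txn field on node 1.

e1 timeout(0): 0[coor,t=1,-]
e2 deliver 0→2: 2[part,t=1,-]
e3 deliver 2→0: ·
e4 deliver 0→1: 1[part,t=1,-]
e5 deliver 1→0: 0[coor,t=1,T1]
e6 deliver 0→1: 1[part,t=1,T1]
e7 deliver 1→0: ·
e8 timeout(0): 0[coor,t=2,T1]
e9 propose(0,'s'): 0[coor,t=3,T1]
e10 deliver 0→1: 1[part,t=2,T1]
e11 deliver 1→0: ·
e12 propose(0,'s'): 0[coor,t=4,T1]
e13 crash(1): 1[✗part,t=2,T1]
e14 deliver 2→0: ·
e15 recover(1): 1[part,t=2,T1]

2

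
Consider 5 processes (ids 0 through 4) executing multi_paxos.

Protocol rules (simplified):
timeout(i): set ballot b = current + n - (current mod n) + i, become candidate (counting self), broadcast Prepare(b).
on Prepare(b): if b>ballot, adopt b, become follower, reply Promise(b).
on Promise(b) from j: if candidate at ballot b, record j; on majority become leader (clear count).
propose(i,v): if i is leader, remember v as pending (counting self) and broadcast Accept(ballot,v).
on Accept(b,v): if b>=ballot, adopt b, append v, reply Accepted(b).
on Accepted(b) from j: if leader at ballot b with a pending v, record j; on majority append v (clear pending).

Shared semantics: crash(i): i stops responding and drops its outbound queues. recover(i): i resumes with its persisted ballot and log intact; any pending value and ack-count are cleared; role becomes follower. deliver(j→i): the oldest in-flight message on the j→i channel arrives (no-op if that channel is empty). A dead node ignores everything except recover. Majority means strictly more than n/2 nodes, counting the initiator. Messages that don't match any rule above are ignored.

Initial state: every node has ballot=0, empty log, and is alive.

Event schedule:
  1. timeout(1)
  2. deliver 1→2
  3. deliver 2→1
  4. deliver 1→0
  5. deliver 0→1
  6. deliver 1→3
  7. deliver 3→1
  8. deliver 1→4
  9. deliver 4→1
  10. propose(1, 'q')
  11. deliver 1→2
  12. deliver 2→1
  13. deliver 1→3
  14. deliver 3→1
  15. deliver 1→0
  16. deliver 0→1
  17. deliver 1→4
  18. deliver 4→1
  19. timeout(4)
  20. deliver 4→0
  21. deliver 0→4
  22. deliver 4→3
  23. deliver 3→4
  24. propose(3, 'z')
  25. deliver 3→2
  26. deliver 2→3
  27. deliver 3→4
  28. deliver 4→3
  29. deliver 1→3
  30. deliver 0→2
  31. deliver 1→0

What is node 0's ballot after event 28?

1. timeout(1):  <1:cand b6 ->
2. deliver 1→2:  <2:foll b6 ->
3. deliver 2→1:  nop
4. deliver 1→0:  <0:foll b6 ->
5. deliver 0→1:  <1:lead b6 ->
6. deliver 1→3:  <3:foll b6 ->
7. deliver 3→1:  nop
8. deliver 1→4:  <4:foll b6 ->
9. deliver 4→1:  nop
10. propose(1,'q'):  nop
11. deliver 1→2:  <2:foll b6 q>
12. deliver 2→1:  nop
13. deliver 1→3:  <3:foll b6 q>
14. deliver 3→1:  <1:lead b6 q>
15. deliver 1→0:  <0:foll b6 q>
16. deliver 0→1:  nop
17. deliver 1→4:  <4:foll b6 q>
18. deliver 4→1:  nop
19. timeout(4):  <4:cand b14 q>
20. deliver 4→0:  <0:foll b14 q>
21. deliver 0→4:  nop
22. deliver 4→3:  <3:foll b14 q>
23. deliver 3→4:  <4:lead b14 q>
24. propose(3,'z'):  nop
25. deliver 3→2:  nop
26. deliver 2→3:  nop
27. deliver 3→4:  nop
28. deliver 4→3:  nop

14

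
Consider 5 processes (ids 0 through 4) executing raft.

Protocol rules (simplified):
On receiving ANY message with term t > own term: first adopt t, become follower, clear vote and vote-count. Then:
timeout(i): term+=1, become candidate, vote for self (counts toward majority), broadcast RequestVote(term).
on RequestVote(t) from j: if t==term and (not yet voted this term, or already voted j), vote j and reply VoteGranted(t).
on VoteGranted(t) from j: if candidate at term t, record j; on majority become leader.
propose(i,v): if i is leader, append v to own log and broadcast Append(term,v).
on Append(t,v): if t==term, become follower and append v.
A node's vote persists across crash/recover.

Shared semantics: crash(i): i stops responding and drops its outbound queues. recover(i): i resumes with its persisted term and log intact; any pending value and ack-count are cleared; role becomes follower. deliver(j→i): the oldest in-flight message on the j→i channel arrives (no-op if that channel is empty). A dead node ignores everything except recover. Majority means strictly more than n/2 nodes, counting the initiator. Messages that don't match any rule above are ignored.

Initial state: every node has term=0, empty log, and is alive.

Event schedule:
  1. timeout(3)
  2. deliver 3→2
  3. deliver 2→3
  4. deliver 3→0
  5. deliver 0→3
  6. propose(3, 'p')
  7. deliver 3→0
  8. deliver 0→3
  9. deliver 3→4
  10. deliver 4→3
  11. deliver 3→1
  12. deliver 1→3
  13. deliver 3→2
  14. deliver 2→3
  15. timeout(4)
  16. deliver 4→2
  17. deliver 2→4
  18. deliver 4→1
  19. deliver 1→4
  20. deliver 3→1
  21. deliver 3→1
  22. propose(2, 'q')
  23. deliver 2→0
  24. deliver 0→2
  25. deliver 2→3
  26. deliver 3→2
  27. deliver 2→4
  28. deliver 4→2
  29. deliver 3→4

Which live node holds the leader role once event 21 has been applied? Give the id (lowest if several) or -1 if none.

3

[1] timeout(3) → N3(cand t1 [-])
[2] deliver 3→2 → N2(foll t1 [-])
[3] deliver 2→3 → ∅
[4] deliver 3→0 → N0(foll t1 [-])
[5] deliver 0→3 → N3(lead t1 [-])
[6] propose(3,'p') → N3(lead t1 [p])
[7] deliver 3→0 → N0(foll t1 [p])
[8] deliver 0→3 → ∅
[9] deliver 3→4 → N4(foll t1 [-])
[10] deliver 4→3 → ∅
[11] deliver 3→1 → N1(foll t1 [-])
[12] deliver 1→3 → ∅
[13] deliver 3→2 → N2(foll t1 [p])
[14] deliver 2→3 → ∅
[15] timeout(4) → N4(cand t2 [-])
[16] deliver 4→2 → N2(foll t2 [p])
[17] deliver 2→4 → ∅
[18] deliver 4→1 → N1(foll t2 [-])
[19] deliver 1→4 → N4(lead t2 [-])
[20] deliver 3→1 → ∅
[21] deliver 3→1 → ∅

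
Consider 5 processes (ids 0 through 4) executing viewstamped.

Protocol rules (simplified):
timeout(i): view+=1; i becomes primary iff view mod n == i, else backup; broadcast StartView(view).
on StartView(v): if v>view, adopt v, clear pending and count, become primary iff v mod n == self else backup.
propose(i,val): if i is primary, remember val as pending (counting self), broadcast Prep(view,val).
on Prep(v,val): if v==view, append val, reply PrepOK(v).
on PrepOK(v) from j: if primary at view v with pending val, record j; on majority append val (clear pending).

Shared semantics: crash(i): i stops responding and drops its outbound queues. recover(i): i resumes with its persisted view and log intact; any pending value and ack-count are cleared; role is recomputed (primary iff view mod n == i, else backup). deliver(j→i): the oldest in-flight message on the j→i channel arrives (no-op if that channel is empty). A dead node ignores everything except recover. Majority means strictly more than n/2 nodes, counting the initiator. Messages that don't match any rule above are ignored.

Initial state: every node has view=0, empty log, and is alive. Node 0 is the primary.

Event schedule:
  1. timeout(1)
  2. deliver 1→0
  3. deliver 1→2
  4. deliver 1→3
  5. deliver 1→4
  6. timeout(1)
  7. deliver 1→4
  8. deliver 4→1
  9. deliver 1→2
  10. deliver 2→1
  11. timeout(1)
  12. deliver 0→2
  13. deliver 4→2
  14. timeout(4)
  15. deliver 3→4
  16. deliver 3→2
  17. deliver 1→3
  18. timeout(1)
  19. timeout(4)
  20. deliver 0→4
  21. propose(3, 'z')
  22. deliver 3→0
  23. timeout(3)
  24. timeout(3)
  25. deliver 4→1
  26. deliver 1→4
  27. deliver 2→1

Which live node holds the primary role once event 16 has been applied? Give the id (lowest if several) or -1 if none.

e1 timeout(1): 1[prim,v=1,-]
e2 deliver 1→0: 0[back,v=1,-]
e3 deliver 1→2: 2[back,v=1,-]
e4 deliver 1→3: 3[back,v=1,-]
e5 deliver 1→4: 4[back,v=1,-]
e6 timeout(1): 1[back,v=2,-]
e7 deliver 1→4: 4[back,v=2,-]
e8 deliver 4→1: ·
e9 deliver 1→2: 2[prim,v=2,-]
e10 deliver 2→1: ·
e11 timeout(1): 1[back,v=3,-]
e12 deliver 0→2: ·
e13 deliver 4→2: ·
e14 timeout(4): 4[back,v=3,-]
e15 deliver 3→4: ·
e16 deliver 3→2: ·

2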